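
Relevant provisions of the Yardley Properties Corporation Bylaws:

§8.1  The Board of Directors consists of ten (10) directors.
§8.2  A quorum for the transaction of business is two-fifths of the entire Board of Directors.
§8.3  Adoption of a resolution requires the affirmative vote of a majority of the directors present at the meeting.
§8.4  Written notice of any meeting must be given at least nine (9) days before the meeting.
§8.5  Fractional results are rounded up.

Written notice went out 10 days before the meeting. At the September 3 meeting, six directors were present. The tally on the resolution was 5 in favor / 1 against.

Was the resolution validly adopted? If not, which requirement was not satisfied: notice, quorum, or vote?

Notice: 10 days given; 9 required (10 ≥ 9). Satisfied.
Quorum: 6 present; quorum is 4. Satisfied.
Vote: the resolution requires a majority of the directors present (6). A majority of 6 is 4, so 4 affirmative votes are needed; 5 voted in favor. Satisfied.

Valid — all requirements satisfied.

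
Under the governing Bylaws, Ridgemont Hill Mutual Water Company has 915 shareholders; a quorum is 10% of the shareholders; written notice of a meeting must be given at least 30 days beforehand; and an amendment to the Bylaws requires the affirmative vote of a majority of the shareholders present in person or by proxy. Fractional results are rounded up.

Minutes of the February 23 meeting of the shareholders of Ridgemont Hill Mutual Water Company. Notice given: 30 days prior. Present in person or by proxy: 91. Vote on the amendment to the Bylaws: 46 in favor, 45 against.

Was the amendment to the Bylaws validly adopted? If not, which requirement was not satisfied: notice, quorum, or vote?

Notice: 30 days given; 30 required. Satisfied.
Quorum: 10% of 915 = 91.50, rounded up to 92; 91 present. Not satisfied.
Vote: requires a majority of those present (91); a majority of 91 is 46, so 46 needed; 46 in favor. Satisfied.

Invalid — quorum requirement not satisfied.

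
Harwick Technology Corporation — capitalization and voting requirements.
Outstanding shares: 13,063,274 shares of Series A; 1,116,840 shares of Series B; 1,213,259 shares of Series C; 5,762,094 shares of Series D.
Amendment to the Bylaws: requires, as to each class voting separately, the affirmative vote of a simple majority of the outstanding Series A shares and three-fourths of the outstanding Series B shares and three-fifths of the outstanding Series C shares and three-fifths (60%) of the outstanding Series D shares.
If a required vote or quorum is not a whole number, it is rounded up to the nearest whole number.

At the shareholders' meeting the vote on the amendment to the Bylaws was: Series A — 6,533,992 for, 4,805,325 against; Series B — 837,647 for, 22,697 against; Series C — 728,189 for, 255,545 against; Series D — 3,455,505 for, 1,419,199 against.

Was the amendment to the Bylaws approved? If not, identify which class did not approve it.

Not approved — the Series D shares did not give the required vote.

Series A: a majority of 13063274 is 6531638; 6,531,638 required, 6,533,992 in favor — approved.
Series B: 3/4 of 1116840 = 837630; 837,630 required, 837,647 in favor — approved.
Series C: 3/5 of 1213259 = 727955.40, rounded up to 727956; 727,956 required, 728,189 in favor — approved.
Series D: 3/5 of 5762094 = 3457256.40, rounded up to 3457257; 3,457,257 required, 3,455,505 in favor — not approved.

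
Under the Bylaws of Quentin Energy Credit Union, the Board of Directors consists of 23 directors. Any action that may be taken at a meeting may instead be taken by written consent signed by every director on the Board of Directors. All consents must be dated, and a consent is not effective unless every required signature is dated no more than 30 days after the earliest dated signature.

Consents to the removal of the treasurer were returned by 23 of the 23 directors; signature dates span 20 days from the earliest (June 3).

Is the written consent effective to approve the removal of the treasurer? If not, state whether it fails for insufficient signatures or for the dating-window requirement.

Signatures required: every one of 23 — unanimous means all 23, so 23 needed; 23 signed. Sufficient.
Dating window: the latest signature is 20 days after the earliest; the limit is 30 days. Within the window.

Effective — both the signature and dating-window requirements are satisfied.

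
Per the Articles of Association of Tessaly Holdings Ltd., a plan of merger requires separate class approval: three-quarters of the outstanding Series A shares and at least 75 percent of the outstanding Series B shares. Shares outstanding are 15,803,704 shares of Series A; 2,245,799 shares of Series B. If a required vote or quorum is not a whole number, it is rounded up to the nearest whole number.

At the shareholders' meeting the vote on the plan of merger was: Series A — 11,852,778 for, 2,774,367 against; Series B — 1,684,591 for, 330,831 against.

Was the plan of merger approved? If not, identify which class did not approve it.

Series A: 3/4 of 15803704 = 11852778; 11,852,778 required, 11,852,778 in favor — approved.
Series B: 3/4 of 2245799 = 1684349.25, rounded up to 1684350; 1,684,350 required, 1,684,591 in favor — approved.

Approved — every class gave the required vote.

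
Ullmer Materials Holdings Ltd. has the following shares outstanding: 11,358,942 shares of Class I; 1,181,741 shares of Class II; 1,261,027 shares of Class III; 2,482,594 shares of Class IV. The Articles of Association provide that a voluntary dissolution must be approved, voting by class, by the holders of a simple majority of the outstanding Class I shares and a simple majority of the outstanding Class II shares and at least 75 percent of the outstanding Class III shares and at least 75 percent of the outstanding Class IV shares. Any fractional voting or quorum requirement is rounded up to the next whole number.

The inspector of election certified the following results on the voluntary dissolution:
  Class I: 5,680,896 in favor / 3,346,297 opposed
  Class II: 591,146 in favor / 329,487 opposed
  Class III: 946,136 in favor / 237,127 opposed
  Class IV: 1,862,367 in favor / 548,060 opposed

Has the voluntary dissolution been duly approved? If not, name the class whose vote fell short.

Approved — every class gave the required vote.

Class I: a majority of 11358942 is 5679472; 5,679,472 required, 5,680,896 in favor — approved.
Class II: a majority of 1181741 is 590871; 590,871 required, 591,146 in favor — approved.
Class III: 3/4 of 1261027 = 945770.25, rounded up to 945771; 945,771 required, 946,136 in favor — approved.
Class IV: 3/4 of 2482594 = 1861945.50, rounded up to 1861946; 1,861,946 required, 1,862,367 in favor — approved.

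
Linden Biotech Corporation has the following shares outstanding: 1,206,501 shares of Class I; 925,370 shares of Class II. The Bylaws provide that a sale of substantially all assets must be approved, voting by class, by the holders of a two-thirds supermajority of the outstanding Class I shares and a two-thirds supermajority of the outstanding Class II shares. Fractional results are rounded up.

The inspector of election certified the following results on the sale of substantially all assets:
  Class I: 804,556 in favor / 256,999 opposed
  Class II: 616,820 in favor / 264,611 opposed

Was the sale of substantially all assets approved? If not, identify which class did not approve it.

Class I: 2/3 of 1206501 = 804334; 804,334 required, 804,556 in favor — approved.
Class II: 2/3 of 925370 = 616913.33, rounded up to 616914; 616,914 required, 616,820 in favor — not approved.

Not approved — the Class II shares did not give the required vote.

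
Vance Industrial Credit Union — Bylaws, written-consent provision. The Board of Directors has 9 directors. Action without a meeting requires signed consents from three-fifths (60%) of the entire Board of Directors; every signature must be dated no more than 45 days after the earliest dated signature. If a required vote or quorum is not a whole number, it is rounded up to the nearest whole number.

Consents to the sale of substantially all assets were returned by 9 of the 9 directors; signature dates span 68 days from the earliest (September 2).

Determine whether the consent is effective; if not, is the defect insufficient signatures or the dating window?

Signatures required: three-fifths (60%) of 9 — 3/5 of 9 = 5.40, rounded up to 6, so 6 needed; 9 signed. Sufficient.
Dating window: the latest signature is 68 days after the earliest; the limit is 45 days. Outside the window.

Not effective — dating-window requirement not satisfied.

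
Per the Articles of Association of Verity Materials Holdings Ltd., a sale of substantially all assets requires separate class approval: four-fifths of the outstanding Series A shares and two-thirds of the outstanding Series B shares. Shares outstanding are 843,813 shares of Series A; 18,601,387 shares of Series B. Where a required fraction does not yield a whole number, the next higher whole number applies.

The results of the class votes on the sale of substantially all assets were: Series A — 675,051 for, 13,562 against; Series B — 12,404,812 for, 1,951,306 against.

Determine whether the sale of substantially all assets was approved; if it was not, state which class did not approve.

Series A: 4/5 of 843813 = 675050.40, rounded up to 675051; 675,051 required, 675,051 in favor — approved.
Series B: 2/3 of 18601387 = 12400924.67, rounded up to 12400925; 12,400,925 required, 12,404,812 in favor — approved.

Approved — every class gave the required vote.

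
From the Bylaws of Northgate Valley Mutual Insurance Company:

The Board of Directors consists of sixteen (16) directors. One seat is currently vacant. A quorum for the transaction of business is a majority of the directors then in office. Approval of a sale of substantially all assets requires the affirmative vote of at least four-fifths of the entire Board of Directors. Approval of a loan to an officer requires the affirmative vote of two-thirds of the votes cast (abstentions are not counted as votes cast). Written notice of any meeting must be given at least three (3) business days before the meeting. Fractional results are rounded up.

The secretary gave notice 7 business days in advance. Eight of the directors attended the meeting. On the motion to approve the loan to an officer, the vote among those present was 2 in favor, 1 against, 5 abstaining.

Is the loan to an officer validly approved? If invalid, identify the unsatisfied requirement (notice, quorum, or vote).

Notice: 7 business days given; 3 required (7 ≥ 3). Satisfied.
Quorum: 8 present; quorum is 8. Satisfied.
Vote: the loan to an officer requires two-thirds of the votes cast (8 present − 5 abstaining = 3). 2/3 of 3 = 2, so 2 affirmative votes are needed; 2 voted in favor. Satisfied.

Valid — all requirements satisfied.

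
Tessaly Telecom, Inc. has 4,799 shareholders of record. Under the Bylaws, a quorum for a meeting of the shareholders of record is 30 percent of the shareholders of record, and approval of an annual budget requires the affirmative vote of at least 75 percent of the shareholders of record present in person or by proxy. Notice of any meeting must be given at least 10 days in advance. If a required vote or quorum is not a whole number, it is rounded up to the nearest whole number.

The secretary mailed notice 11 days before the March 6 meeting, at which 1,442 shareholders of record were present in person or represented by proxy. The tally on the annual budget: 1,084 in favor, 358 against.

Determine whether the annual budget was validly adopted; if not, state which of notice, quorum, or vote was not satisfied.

Notice: 11 days given; 10 required. Satisfied.
Quorum: 30% of 4,799 = 1,439.70, rounded up to 1,440; 1,442 present. Satisfied.
Vote: requires three-fourths of those present (1,442); 3/4 of 1442 = 1081.50, rounded up to 1082, so 1,082 needed; 1,084 in favor. Satisfied.

Valid — all requirements satisfied.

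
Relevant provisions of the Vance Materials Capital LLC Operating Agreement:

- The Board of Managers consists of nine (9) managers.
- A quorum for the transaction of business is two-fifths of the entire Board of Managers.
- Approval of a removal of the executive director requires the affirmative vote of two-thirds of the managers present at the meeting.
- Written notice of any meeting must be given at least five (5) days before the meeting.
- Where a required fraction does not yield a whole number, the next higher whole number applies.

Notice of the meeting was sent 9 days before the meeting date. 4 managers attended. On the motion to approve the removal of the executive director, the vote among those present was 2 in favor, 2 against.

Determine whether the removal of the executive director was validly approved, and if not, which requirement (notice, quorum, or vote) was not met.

Invalid — vote requirement not satisfied.

Notice: 9 days given; 5 required (9 ≥ 5). Satisfied.
Quorum: 4 present; quorum is 4. Satisfied.
Vote: the removal of the executive director requires two-thirds of the managers present (4). 2/3 of 4 = 2.67, rounded up to 3, so 3 affirmative votes are needed; 2 voted in favor. Not satisfied.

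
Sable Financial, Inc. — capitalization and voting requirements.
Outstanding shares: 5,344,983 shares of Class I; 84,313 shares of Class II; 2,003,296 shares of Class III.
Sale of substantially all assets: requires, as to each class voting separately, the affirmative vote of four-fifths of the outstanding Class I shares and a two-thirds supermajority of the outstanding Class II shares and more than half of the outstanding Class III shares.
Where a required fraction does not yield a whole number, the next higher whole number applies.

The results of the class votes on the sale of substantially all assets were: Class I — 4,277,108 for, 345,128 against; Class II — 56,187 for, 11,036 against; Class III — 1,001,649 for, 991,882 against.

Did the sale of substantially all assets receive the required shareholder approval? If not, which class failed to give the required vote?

Not approved — the Class II shares did not give the required vote.

Class I: 4/5 of 5344983 = 4275986.40, rounded up to 4275987; 4,275,987 required, 4,277,108 in favor — approved.
Class II: 2/3 of 84313 = 56208.67, rounded up to 56209; 56,209 required, 56,187 in favor — not approved.
Class III: a majority of 2003296 is 1001649; 1,001,649 required, 1,001,649 in favor — approved.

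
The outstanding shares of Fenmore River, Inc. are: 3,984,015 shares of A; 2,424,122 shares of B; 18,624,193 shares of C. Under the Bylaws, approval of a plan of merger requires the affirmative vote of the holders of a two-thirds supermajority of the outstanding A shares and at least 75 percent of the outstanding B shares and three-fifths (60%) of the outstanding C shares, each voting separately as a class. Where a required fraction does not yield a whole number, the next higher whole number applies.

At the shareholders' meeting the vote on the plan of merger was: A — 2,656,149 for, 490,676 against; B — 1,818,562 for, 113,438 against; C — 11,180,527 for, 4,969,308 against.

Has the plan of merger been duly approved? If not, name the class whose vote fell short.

A: 2/3 of 3984015 = 2656010; 2,656,010 required, 2,656,149 in favor — approved.
B: 3/4 of 2424122 = 1818091.50, rounded up to 1818092; 1,818,092 required, 1,818,562 in favor — approved.
C: 3/5 of 18624193 = 11174515.80, rounded up to 11174516; 11,174,516 required, 11,180,527 in favor — approved.

Approved — every class gave the required vote.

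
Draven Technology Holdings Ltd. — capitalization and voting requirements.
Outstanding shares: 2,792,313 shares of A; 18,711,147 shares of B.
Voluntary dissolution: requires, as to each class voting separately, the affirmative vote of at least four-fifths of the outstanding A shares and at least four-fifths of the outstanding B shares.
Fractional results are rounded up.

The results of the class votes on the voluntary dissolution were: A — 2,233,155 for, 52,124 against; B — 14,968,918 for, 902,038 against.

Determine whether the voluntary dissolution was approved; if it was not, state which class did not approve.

A: 4/5 of 2792313 = 2233850.40, rounded up to 2233851; 2,233,851 required, 2,233,155 in favor — not approved.
B: 4/5 of 18711147 = 14968917.60, rounded up to 14968918; 14,968,918 required, 14,968,918 in favor — approved.

Not approved — the A shares did not give the required vote.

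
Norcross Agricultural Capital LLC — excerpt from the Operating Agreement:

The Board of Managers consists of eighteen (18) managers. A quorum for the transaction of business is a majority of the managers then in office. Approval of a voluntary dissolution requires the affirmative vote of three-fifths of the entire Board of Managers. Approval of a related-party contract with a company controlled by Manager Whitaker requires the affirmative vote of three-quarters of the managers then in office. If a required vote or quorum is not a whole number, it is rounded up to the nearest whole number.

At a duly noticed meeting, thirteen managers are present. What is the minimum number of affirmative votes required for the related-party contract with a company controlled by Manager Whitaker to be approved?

14

The related-party contract with a company controlled by Manager Whitaker requires three-fourths of the managers then in office (18).
3/4 of 18 = 13.50, rounded up to 14.
(Only 13 can vote, so the related-party contract with a company controlled by Manager Whitaker cannot pass at this meeting, but the required vote is still 14.)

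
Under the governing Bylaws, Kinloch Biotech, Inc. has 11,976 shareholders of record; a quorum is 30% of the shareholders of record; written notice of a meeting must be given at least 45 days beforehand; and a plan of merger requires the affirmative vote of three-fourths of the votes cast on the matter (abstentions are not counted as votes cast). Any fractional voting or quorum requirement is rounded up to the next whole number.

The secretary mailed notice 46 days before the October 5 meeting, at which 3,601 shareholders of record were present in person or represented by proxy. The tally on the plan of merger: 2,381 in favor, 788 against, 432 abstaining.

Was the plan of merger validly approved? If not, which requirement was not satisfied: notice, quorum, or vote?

Notice: 46 days given; 45 required. Satisfied.
Quorum: 30% of 11,976 = 3,592.80, rounded up to 3,593; 3,601 present. Satisfied.
Vote: requires three-fourths of the votes cast (3,601 − 432 abstaining = 3,169); 3/4 of 3169 = 2376.75, rounded up to 2377, so 2,377 needed; 2,381 in favor. Satisfied.

Valid — all requirements satisfied.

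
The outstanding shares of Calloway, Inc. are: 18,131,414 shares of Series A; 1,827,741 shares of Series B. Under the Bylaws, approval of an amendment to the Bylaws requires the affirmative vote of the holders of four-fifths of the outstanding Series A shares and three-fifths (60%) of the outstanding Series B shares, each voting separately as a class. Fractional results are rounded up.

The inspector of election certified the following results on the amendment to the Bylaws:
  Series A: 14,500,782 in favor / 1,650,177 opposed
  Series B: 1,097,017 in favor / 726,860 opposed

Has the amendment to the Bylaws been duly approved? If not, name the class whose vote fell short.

Series A: 4/5 of 18131414 = 14505131.20, rounded up to 14505132; 14,505,132 required, 14,500,782 in favor — not approved.
Series B: 3/5 of 1827741 = 1096644.60, rounded up to 1096645; 1,096,645 required, 1,097,017 in favor — approved.

Not approved — the Series A shares did not give the required vote.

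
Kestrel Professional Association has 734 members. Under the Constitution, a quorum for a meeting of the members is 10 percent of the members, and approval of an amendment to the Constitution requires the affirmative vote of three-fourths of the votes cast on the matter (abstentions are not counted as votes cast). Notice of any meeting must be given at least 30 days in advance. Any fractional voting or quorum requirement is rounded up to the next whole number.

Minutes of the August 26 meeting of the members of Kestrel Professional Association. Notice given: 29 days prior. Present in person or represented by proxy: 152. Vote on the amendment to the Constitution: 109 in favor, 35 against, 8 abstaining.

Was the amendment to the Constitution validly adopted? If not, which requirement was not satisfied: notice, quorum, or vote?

Invalid — notice requirement not satisfied.

Notice: 29 days given; 30 required. Not satisfied.
Quorum: 10% of 734 = 73.40, rounded up to 74; 152 present. Satisfied.
Vote: requires three-fourths of the votes cast (152 − 8 abstaining = 144); 3/4 of 144 = 108, so 108 needed; 109 in favor. Satisfied.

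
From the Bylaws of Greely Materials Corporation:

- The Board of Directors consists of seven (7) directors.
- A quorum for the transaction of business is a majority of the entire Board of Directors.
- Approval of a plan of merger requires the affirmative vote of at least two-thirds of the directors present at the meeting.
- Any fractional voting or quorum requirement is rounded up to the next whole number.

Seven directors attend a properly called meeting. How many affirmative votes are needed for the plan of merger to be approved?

5

The plan of merger requires two-thirds of the directors present (7).
2/3 of 7 = 4.67, rounded up to 5.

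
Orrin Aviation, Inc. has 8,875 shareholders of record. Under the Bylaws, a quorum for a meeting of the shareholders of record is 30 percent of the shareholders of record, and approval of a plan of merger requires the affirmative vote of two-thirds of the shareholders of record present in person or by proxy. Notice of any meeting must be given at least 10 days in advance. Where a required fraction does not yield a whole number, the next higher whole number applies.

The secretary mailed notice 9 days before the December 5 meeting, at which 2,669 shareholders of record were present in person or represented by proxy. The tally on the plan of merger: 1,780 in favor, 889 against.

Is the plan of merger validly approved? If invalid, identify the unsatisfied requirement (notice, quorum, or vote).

Notice: 9 days given; 10 required. Not satisfied.
Quorum: 30% of 8,875 = 2,662.50, rounded up to 2,663; 2,669 present. Satisfied.
Vote: requires two-thirds of those present (2,669); 2/3 of 2669 = 1779.33, rounded up to 1780, so 1,780 needed; 1,780 in favor. Satisfied.

Invalid — notice requirement not satisfied.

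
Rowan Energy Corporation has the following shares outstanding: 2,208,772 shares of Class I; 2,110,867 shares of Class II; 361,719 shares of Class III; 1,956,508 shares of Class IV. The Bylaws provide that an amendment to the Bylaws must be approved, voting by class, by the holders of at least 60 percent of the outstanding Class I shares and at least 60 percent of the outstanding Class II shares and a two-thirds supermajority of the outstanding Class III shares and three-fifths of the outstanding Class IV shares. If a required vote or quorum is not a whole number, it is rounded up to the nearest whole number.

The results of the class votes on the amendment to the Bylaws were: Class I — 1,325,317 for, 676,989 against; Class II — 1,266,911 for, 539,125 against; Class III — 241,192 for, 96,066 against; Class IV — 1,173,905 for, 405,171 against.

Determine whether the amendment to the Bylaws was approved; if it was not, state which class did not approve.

Approved — every class gave the required vote.

Class I: 3/5 of 2208772 = 1325263.20, rounded up to 1325264; 1,325,264 required, 1,325,317 in favor — approved.
Class II: 3/5 of 2110867 = 1266520.20, rounded up to 1266521; 1,266,521 required, 1,266,911 in favor — approved.
Class III: 2/3 of 361719 = 241146; 241,146 required, 241,192 in favor — approved.
Class IV: 3/5 of 1956508 = 1173904.80, rounded up to 1173905; 1,173,905 required, 1,173,905 in favor — approved.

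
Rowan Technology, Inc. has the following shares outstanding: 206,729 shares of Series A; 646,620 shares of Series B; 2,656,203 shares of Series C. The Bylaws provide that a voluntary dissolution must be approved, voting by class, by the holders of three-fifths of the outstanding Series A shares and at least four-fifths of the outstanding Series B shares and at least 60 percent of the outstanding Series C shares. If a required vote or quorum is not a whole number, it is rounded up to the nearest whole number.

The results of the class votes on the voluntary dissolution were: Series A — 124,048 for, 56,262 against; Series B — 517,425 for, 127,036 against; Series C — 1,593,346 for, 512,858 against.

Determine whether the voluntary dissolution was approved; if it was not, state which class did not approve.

Not approved — the Series C shares did not give the required vote.

Series A: 3/5 of 206729 = 124037.40, rounded up to 124038; 124,038 required, 124,048 in favor — approved.
Series B: 4/5 of 646620 = 517296; 517,296 required, 517,425 in favor — approved.
Series C: 3/5 of 2656203 = 1593721.80, rounded up to 1593722; 1,593,722 required, 1,593,346 in favor — not approved.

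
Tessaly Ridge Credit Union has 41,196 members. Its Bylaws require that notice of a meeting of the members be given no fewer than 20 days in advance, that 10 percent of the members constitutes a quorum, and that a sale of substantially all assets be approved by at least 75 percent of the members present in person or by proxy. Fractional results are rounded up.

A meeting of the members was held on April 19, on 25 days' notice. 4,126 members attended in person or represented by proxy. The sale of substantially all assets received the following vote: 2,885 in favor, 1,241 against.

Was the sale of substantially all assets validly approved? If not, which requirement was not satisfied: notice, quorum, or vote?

Invalid — vote requirement not satisfied.

Notice: 25 days given; 20 required. Satisfied.
Quorum: 10% of 41,196 = 4,119.60, rounded up to 4,120; 4,126 present. Satisfied.
Vote: requires three-fourths of those present (4,126); 3/4 of 4126 = 3094.50, rounded up to 3095, so 3,095 needed; 2,885 in favor. Not satisfied.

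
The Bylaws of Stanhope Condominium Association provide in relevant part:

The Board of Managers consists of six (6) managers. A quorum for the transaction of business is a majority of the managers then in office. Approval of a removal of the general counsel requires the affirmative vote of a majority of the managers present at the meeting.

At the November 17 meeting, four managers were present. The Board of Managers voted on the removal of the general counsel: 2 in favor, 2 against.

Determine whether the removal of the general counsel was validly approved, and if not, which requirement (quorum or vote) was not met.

Quorum: 4 present; quorum is 4. Satisfied.
Vote: the removal of the general counsel requires a majority of the managers present (4). A majority of 4 is 3, so 3 affirmative votes are needed; 2 voted in favor. Not satisfied.

Invalid — vote requirement not satisfied.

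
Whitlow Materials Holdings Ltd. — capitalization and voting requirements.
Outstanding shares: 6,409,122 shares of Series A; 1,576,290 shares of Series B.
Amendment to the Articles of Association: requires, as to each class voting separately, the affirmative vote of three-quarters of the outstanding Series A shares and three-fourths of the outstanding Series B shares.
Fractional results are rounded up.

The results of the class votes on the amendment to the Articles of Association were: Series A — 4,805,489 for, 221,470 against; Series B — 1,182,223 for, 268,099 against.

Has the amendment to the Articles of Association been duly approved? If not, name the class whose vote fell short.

Not approved — the Series A shares did not give the required vote.

Series A: 3/4 of 6409122 = 4806841.50, rounded up to 4806842; 4,806,842 required, 4,805,489 in favor — not approved.
Series B: 3/4 of 1576290 = 1182217.50, rounded up to 1182218; 1,182,218 required, 1,182,223 in favor — approved.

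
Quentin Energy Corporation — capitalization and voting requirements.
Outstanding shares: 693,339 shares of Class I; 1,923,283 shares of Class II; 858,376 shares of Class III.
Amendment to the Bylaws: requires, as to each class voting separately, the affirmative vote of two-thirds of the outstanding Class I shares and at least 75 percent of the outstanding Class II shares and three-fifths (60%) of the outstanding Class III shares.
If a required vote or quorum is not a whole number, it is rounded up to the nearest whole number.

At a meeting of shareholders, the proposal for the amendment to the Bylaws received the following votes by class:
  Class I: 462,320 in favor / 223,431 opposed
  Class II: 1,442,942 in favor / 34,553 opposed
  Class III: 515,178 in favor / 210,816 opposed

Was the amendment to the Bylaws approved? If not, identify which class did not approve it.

Approved — every class gave the required vote.

Class I: 2/3 of 693339 = 462226; 462,226 required, 462,320 in favor — approved.
Class II: 3/4 of 1923283 = 1442462.25, rounded up to 1442463; 1,442,463 required, 1,442,942 in favor — approved.
Class III: 3/5 of 858376 = 515025.60, rounded up to 515026; 515,026 required, 515,178 in favor — approved.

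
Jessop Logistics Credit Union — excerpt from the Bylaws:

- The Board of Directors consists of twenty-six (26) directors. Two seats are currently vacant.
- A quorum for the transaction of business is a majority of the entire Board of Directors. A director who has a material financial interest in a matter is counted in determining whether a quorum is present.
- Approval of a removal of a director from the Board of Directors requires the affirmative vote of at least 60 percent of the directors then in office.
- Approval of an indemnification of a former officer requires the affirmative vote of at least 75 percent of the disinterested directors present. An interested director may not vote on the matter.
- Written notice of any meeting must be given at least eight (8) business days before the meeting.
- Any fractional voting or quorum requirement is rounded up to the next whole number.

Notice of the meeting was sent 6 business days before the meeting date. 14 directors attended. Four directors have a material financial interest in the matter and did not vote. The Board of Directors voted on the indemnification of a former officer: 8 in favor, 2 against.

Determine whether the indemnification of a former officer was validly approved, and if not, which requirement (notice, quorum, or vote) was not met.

Notice: 6 business days given; 8 required (6 < 8). Not satisfied.
Quorum: 14 present (interested directors count toward quorum); quorum is 14. Satisfied.
Vote: the indemnification of a former officer requires three-fourths of the disinterested directors present (14 − 4 = 10). 3/4 of 10 = 7.50, rounded up to 8, so 8 affirmative votes are needed; 8 voted in favor. Satisfied.

Invalid — notice requirement not satisfied.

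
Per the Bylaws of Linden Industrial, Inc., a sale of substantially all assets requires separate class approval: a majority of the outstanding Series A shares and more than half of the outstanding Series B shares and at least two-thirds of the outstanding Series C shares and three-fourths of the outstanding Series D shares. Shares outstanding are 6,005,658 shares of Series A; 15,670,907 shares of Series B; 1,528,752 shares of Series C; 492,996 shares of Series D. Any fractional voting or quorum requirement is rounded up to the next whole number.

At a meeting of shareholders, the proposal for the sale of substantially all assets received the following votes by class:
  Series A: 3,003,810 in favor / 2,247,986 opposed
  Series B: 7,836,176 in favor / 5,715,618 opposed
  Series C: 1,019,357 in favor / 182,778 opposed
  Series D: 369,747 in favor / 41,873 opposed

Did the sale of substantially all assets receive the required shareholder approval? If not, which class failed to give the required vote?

Approved — every class gave the required vote.

Series A: a majority of 6005658 is 3002830; 3,002,830 required, 3,003,810 in favor — approved.
Series B: a majority of 15670907 is 7835454; 7,835,454 required, 7,836,176 in favor — approved.
Series C: 2/3 of 1528752 = 1019168; 1,019,168 required, 1,019,357 in favor — approved.
Series D: 3/4 of 492996 = 369747; 369,747 required, 369,747 in favor — approved.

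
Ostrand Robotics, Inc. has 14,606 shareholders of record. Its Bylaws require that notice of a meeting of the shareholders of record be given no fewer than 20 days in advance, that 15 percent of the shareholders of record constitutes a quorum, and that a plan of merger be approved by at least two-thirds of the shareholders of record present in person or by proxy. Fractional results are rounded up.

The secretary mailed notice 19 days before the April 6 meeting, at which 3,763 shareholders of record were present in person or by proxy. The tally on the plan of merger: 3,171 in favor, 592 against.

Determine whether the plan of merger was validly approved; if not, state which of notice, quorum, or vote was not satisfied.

Notice: 19 days given; 20 required. Not satisfied.
Quorum: 15% of 14,606 = 2,190.90, rounded up to 2,191; 3,763 present. Satisfied.
Vote: requires two-thirds of those present (3,763); 2/3 of 3763 = 2508.67, rounded up to 2509, so 2,509 needed; 3,171 in favor. Satisfied.

Invalid — notice requirement not satisfied.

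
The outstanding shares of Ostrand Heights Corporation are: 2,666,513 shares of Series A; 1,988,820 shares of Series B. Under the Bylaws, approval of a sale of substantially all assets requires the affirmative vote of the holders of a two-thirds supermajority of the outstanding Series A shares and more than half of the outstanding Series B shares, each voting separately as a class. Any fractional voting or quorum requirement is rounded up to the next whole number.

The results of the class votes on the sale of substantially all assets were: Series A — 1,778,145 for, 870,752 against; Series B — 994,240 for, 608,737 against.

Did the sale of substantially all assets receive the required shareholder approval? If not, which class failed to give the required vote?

Not approved — the Series B shares did not give the required vote.

Series A: 2/3 of 2666513 = 1777675.33, rounded up to 1777676; 1,777,676 required, 1,778,145 in favor — approved.
Series B: a majority of 1988820 is 994411; 994,411 required, 994,240 in favor — not approved.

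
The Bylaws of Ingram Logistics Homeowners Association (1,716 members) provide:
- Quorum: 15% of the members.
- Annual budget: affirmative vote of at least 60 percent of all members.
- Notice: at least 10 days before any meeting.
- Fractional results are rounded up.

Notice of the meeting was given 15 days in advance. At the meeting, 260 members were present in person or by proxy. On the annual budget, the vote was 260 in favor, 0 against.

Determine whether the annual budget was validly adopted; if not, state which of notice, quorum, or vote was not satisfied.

Notice: 15 days given; 10 required. Satisfied.
Quorum: 15% of 1,716 = 257.40, rounded up to 258; 260 present. Satisfied.
Vote: requires three-fifths of all members (1,716); 3/5 of 1716 = 1029.60, rounded up to 1030, so 1,030 needed; 260 in favor. Not satisfied.

Invalid — vote requirement not satisfied.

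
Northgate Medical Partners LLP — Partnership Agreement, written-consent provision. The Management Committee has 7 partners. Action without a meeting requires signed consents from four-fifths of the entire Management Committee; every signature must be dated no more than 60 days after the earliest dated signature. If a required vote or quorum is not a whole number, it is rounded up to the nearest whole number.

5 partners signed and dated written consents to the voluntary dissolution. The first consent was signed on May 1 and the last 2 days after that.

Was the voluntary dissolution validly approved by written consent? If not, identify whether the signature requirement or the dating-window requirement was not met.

Not effective — insufficient signatures.

Signatures required: four-fifths of 7 — 4/5 of 7 = 5.60, rounded up to 6, so 6 needed; 5 signed. Insufficient.
Dating window: the latest signature is 2 days after the earliest; the limit is 60 days. Within the window.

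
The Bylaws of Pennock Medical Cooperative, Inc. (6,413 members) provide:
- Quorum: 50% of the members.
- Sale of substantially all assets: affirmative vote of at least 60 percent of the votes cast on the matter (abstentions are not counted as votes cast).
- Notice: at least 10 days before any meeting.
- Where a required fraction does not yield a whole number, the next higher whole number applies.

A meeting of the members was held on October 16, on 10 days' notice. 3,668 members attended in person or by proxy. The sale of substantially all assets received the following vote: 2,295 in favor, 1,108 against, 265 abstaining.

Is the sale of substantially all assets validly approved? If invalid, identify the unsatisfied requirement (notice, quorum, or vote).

Valid — all requirements satisfied.

Notice: 10 days given; 10 required. Satisfied.
Quorum: 50% of 6,413 = 3,206.50, rounded up to 3,207; 3,668 present. Satisfied.
Vote: requires three-fifths of the votes cast (3,668 − 265 abstaining = 3,403); 3/5 of 3403 = 2041.80, rounded up to 2042, so 2,042 needed; 2,295 in favor. Satisfied.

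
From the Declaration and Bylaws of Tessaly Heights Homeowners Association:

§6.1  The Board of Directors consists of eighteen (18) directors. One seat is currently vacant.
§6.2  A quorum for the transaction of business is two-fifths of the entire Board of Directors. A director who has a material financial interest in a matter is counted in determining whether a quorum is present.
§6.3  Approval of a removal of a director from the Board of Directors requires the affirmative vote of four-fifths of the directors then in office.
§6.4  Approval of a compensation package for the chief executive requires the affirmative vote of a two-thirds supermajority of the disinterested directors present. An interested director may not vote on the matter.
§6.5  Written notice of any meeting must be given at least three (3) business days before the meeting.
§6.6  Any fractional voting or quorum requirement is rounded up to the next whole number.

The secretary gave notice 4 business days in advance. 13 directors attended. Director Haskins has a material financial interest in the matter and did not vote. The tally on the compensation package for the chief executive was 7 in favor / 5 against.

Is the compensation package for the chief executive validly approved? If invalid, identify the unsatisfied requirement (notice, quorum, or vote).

Invalid — vote requirement not satisfied.

Notice: 4 business days given; 3 required (4 ≥ 3). Satisfied.
Quorum: 13 present (interested directors count toward quorum); quorum is 8. Satisfied.
Vote: the compensation package for the chief executive requires two-thirds of the disinterested directors present (13 − 1 = 12). 2/3 of 12 = 8, so 8 affirmative votes are needed; 7 voted in favor. Not satisfied.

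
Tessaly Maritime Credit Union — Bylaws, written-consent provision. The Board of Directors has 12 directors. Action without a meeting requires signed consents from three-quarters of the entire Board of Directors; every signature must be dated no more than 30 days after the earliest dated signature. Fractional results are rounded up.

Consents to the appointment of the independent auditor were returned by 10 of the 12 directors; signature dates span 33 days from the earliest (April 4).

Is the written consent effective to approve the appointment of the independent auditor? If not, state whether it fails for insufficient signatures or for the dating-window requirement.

Signatures required: three-quarters of 12 — 3/4 of 12 = 9, so 9 needed; 10 signed. Sufficient.
Dating window: the latest signature is 33 days after the earliest; the limit is 30 days. Outside the window.

Not effective — dating-window requirement not satisfied.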